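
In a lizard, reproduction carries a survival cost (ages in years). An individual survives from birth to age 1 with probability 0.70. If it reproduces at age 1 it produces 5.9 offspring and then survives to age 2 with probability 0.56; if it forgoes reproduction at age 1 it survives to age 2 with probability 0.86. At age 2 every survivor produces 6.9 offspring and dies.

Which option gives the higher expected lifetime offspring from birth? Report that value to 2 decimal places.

breed at age 1: R₀ = 0.70 × (5.9 + 0.56 × 6.9) = 0.70 × 9.7640 = 6.8348
delay to age 2: R₀ = 0.70 × (0.86 × 6.9) = 0.70 × 5.9340 = 4.1538
Higher: breed at age 1 (6.8348).

6.83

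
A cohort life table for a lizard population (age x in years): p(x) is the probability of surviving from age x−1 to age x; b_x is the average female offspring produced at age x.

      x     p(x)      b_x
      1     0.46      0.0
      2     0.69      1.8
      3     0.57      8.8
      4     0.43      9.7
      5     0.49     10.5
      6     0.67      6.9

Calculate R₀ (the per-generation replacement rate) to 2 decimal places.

Survivorship from birth: l_x = p_1·p_2·…·p_x.
  l_1 = 0.46000
  l_2 = 0.31740
  l_3 = 0.18092
  l_4 = 0.07779
  l_5 = 0.03812
  l_6 = 0.02554
R₀ = Σ l_x b_x:
  age 1: 0.46000 × 0.0 = 0.0000
  age 2: 0.31740 × 1.8 = 0.5713
  age 3: 0.18092 × 8.8 = 1.5921
  age 4: 0.07779 × 9.7 = 0.7546
  age 5: 0.03812 × 10.5 = 0.4003
  age 6: 0.02554 × 6.9 = 0.1762
R₀ = 0.0000 + 0.5713 + 1.5921 + 0.7546 + 0.4003 + 0.1762 = 3.4945

3.49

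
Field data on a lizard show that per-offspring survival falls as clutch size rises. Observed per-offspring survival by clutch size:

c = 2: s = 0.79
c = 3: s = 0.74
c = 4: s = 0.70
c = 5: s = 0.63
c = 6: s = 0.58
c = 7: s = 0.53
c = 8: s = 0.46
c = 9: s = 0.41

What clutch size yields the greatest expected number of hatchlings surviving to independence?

Expected hatchlings surviving to independence = c × s(c):
  c=2: 2 × 0.79 = 1.580
  c=3: 3 × 0.74 = 2.220
  c=4: 4 × 0.70 = 2.800
  c=5: 5 × 0.63 = 3.150
  c=6: 6 × 0.58 = 3.480
  c=7: 7 × 0.53 = 3.710
  c=8: 8 × 0.46 = 3.680
  c=9: 9 × 0.41 = 3.690
Maximum at c = 7 (3.710 hatchlings surviving to independence).

7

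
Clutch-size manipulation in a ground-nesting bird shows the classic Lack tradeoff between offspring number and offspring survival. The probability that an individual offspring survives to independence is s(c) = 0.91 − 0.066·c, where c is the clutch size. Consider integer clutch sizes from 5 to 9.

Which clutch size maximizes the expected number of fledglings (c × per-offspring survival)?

Expected fledglings = c × s(c):
  c=5: 5 × 0.580 = 2.900
  c=6: 6 × 0.514 = 3.084
  c=7: 7 × 0.448 = 3.136
  c=8: 8 × 0.382 = 3.056
  c=9: 9 × 0.316 = 2.844
Maximum at c = 7 (3.136 fledglings).

7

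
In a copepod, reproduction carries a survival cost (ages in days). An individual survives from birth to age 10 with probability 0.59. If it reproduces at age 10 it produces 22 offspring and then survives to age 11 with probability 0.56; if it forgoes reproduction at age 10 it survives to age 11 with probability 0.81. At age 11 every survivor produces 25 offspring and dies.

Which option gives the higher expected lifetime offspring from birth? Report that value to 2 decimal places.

breed at age 10: R₀ = 0.59 × (22 + 0.56 × 25) = 0.59 × 36.0000 = 21.2400
delay to age 11: R₀ = 0.59 × (0.81 × 25) = 0.59 × 20.2500 = 11.9475
Higher: breed at age 10 (21.2400).

21.24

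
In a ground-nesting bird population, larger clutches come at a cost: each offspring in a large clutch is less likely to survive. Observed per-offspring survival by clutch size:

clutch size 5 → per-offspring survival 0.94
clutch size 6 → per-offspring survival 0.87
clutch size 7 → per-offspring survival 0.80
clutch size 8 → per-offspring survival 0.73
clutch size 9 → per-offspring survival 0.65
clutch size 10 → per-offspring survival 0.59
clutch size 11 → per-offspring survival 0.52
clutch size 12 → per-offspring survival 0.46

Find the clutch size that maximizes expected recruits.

Expected recruits = c × s(c):
  c=5: 5 × 0.94 = 4.700
  c=6: 6 × 0.87 = 5.220
  c=7: 7 × 0.80 = 5.600
  c=8: 8 × 0.73 = 5.840
  c=9: 9 × 0.65 = 5.850
  c=10: 10 × 0.59 = 5.900
  c=11: 11 × 0.52 = 5.720
  c=12: 12 × 0.46 = 5.520
Maximum at c = 10 (5.900 recruits).

10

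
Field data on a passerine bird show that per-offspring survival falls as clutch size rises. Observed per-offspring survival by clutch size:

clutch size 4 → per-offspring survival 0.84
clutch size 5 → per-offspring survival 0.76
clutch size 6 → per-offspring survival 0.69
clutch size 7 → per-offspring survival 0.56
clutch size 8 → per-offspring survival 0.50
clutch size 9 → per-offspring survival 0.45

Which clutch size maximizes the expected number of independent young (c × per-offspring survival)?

6

Expected independent young = c × s(c):
  c=4: 4 × 0.84 = 3.360
  c=5: 5 × 0.76 = 3.800
  c=6: 6 × 0.69 = 4.140
  c=7: 7 × 0.56 = 3.920
  c=8: 8 × 0.50 = 4.000
  c=9: 9 × 0.45 = 4.050
Maximum at c = 6 (4.140 independent young).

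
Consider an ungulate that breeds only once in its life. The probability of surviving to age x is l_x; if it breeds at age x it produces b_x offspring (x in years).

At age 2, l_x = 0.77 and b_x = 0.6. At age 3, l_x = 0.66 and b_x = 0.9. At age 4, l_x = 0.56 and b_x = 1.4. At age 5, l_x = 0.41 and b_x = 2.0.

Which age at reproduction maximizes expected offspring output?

5

Expected offspring if breeding at age x = l_x × b_x:
  age 2: 0.77 × 0.6 = 0.462
  age 3: 0.66 × 0.9 = 0.594
  age 4: 0.56 × 1.4 = 0.784
  age 5: 0.41 × 2.0 = 0.820
Maximum at age 5 (0.820).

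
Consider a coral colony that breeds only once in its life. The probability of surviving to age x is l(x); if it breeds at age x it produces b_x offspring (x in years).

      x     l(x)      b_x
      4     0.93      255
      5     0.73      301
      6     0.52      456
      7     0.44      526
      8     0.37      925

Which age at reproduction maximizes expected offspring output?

Expected offspring if breeding at age x = l(x) × b_x:
  age 4: 0.93 × 255 = 237.150
  age 5: 0.73 × 301 = 219.730
  age 6: 0.52 × 456 = 237.120
  age 7: 0.44 × 526 = 231.440
  age 8: 0.37 × 925 = 342.250
Maximum at age 8 (342.250).

8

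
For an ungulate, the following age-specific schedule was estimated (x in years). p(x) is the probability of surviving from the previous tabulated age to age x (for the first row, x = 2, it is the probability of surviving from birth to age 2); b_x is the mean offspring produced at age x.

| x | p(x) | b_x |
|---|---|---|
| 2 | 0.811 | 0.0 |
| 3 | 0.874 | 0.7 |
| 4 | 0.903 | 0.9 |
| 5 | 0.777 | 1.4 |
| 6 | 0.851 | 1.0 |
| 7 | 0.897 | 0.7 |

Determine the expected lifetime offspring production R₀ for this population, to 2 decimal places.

2.46

Survivorship from birth: l_x = p_2·p_3·…·p_x.
  l_2 = 0.81100
  l_3 = 0.70881
  l_4 = 0.64006
  l_5 = 0.49733
  l_6 = 0.42322
  l_7 = 0.37963
R₀ = Σ l_x b_x:
  age 2: 0.81100 × 0.0 = 0.0000
  age 3: 0.70881 × 0.7 = 0.4962
  age 4: 0.64006 × 0.9 = 0.5761
  age 5: 0.49733 × 1.4 = 0.6963
  age 6: 0.42322 × 1.0 = 0.4232
  age 7: 0.37963 × 0.7 = 0.2657
R₀ = 0.0000 + 0.4962 + 0.5761 + 0.6963 + 0.4232 + 0.2657 = 2.4574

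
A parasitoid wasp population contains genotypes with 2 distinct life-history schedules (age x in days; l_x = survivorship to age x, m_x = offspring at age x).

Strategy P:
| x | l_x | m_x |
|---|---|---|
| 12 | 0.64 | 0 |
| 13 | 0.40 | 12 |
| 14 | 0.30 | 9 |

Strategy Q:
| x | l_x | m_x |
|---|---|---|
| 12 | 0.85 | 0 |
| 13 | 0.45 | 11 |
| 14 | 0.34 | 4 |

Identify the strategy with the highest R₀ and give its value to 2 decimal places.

7.50

Strategy P: R₀ = 0.64×0 + 0.40×12 + 0.30×9 = 7.5000
Strategy Q: R₀ = 0.85×0 + 0.45×11 + 0.34×4 = 6.3100
Highest R₀: strategy P with 7.5000.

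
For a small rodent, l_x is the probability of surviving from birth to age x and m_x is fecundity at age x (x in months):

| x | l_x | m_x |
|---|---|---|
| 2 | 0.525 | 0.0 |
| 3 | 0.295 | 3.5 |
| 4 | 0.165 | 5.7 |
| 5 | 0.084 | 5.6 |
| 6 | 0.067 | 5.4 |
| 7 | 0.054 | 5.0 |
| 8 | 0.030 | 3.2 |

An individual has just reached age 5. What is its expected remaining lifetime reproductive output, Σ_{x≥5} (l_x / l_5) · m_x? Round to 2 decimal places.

l_5 = 0.084. Conditional survival from age 5 to x is l_x / l_5.
  x=5: (0.084/0.084) × 5.6 = 5.6000
  x=6: (0.067/0.084) × 5.4 = 4.3071
  x=7: (0.054/0.084) × 5.0 = 3.2143
  x=8: (0.030/0.084) × 3.2 = 1.1429
Sum = 5.6000 + 4.3071 + 3.2143 + 1.1429 = 14.2643

14.26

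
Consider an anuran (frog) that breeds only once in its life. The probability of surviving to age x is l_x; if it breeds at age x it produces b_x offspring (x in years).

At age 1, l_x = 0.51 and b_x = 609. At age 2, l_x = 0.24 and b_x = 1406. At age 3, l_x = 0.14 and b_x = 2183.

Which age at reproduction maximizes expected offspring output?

Expected offspring if breeding at age x = l_x × b_x:
  age 1: 0.51 × 609 = 310.590
  age 2: 0.24 × 1406 = 337.440
  age 3: 0.14 × 2183 = 305.620
Maximum at age 2 (337.440).

2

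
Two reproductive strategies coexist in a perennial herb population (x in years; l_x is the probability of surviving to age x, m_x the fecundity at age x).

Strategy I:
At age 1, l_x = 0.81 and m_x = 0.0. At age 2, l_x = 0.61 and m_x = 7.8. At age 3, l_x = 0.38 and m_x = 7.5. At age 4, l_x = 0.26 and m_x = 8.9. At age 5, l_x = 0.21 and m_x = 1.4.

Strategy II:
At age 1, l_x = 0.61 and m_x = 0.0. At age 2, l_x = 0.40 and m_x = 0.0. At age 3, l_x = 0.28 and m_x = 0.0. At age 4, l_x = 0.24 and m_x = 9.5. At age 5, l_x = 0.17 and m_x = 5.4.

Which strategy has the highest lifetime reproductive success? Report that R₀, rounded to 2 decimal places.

Strategy I: R₀ = 0.81×0.0 + 0.61×7.8 + 0.38×7.5 + 0.26×8.9 + 0.21×1.4 = 10.2160
Strategy II: R₀ = 0.61×0.0 + 0.40×0.0 + 0.28×0.0 + 0.24×9.5 + 0.17×5.4 = 3.1980
Highest R₀: strategy I with 10.2160.

10.22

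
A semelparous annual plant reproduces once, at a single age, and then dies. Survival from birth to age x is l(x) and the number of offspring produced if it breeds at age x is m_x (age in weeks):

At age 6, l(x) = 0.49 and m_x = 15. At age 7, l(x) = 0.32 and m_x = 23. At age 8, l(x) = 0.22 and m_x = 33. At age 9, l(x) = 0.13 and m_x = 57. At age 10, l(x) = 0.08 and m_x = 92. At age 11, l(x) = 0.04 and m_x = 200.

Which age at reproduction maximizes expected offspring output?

11

Expected offspring if breeding at age x = l(x) × m_x:
  age 6: 0.49 × 15 = 7.350
  age 7: 0.32 × 23 = 7.360
  age 8: 0.22 × 33 = 7.260
  age 9: 0.13 × 57 = 7.410
  age 10: 0.08 × 92 = 7.360
  age 11: 0.04 × 200 = 8.000
Maximum at age 11 (8.000).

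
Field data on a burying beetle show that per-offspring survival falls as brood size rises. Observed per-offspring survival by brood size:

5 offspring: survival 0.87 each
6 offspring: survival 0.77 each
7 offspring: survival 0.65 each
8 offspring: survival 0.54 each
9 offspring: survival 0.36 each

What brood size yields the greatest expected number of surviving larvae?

6

Expected surviving larvae = c × s(c):
  c=5: 5 × 0.87 = 4.350
  c=6: 6 × 0.77 = 4.620
  c=7: 7 × 0.65 = 4.550
  c=8: 8 × 0.54 = 4.320
  c=9: 9 × 0.36 = 3.240
Maximum at c = 6 (4.620 surviving larvae).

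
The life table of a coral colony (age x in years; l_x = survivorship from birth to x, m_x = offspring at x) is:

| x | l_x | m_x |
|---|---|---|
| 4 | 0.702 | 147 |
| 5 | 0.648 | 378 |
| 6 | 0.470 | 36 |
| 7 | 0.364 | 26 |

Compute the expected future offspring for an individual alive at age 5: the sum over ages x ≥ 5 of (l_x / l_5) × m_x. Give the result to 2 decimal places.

418.72

l_5 = 0.648. Conditional survival from age 5 to x is l_x / l_5.
  x=5: (0.648/0.648) × 378 = 378.0000
  x=6: (0.470/0.648) × 36 = 26.1111
  x=7: (0.364/0.648) × 26 = 14.6049
Sum = 378.0000 + 26.1111 + 14.6049 = 418.7160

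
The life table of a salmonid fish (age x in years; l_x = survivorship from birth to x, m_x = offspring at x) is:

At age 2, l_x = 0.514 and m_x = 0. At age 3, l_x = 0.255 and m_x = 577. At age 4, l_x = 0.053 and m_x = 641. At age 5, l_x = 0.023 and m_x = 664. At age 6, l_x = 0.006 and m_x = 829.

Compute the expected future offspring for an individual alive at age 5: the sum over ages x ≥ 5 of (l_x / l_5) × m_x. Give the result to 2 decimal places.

l_5 = 0.023. Conditional survival from age 5 to x is l_x / l_5.
  x=5: (0.023/0.023) × 664 = 664.0000
  x=6: (0.006/0.023) × 829 = 216.2609
Sum = 664.0000 + 216.2609 = 880.2609

880.26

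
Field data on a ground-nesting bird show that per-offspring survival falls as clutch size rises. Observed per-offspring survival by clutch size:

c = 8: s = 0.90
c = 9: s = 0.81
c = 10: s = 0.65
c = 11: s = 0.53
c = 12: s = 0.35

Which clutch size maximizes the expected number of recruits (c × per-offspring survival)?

9

Expected recruits = c × s(c):
  c=8: 8 × 0.90 = 7.200
  c=9: 9 × 0.81 = 7.290
  c=10: 10 × 0.65 = 6.500
  c=11: 11 × 0.53 = 5.830
  c=12: 12 × 0.35 = 4.200
Maximum at c = 9 (7.290 recruits).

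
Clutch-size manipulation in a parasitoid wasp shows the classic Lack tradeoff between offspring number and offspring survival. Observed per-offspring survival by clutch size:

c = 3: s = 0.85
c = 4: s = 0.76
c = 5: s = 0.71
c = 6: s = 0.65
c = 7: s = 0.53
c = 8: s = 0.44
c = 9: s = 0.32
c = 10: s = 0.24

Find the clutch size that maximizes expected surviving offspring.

Expected surviving offspring = c × s(c):
  c=3: 3 × 0.85 = 2.550
  c=4: 4 × 0.76 = 3.040
  c=5: 5 × 0.71 = 3.550
  c=6: 6 × 0.65 = 3.900
  c=7: 7 × 0.53 = 3.710
  c=8: 8 × 0.44 = 3.520
  c=9: 9 × 0.32 = 2.880
  c=10: 10 × 0.24 = 2.400
Maximum at c = 6 (3.900 surviving offspring).

6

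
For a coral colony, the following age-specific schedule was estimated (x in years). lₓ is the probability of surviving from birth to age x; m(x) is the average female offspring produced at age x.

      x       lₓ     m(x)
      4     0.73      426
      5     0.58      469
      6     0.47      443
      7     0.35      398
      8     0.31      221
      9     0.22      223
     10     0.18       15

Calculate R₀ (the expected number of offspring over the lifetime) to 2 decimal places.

1050.78

R₀ = Σ lₓ m(x):
  age 4: 0.73 × 426 = 310.9800
  age 5: 0.58 × 469 = 272.0200
  age 6: 0.47 × 443 = 208.2100
  age 7: 0.35 × 398 = 139.3000
  age 8: 0.31 × 221 = 68.5100
  age 9: 0.22 × 223 = 49.0600
  age 10: 0.18 × 15 = 2.7000
R₀ = 310.9800 + 272.0200 + 208.2100 + 139.3000 + 68.5100 + 49.0600 + 2.7000 = 1050.7800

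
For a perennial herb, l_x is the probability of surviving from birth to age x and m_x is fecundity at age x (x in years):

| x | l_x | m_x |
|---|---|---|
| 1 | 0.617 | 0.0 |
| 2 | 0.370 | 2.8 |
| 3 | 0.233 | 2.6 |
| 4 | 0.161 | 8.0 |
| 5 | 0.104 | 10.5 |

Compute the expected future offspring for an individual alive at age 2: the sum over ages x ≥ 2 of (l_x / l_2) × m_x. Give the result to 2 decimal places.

l_2 = 0.370. Conditional survival from age 2 to x is l_x / l_2.
  x=2: (0.370/0.370) × 2.8 = 2.8000
  x=3: (0.233/0.370) × 2.6 = 1.6373
  x=4: (0.161/0.370) × 8.0 = 3.4811
  x=5: (0.104/0.370) × 10.5 = 2.9514
Sum = 2.8000 + 1.6373 + 3.4811 + 2.9514 = 10.8697

10.87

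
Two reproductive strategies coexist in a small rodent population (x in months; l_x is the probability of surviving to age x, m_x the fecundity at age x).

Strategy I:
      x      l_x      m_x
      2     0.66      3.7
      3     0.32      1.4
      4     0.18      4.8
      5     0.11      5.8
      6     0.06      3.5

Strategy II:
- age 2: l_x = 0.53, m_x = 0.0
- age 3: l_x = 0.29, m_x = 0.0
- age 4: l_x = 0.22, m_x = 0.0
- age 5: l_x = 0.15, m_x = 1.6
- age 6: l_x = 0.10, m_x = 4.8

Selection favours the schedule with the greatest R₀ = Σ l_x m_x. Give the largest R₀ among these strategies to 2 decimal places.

4.60

Strategy I: R₀ = 0.66×3.7 + 0.32×1.4 + 0.18×4.8 + 0.11×5.8 + 0.06×3.5 = 4.6020
Strategy II: R₀ = 0.53×0.0 + 0.29×0.0 + 0.22×0.0 + 0.15×1.6 + 0.10×4.8 = 0.7200
Highest R₀: strategy I with 4.6020.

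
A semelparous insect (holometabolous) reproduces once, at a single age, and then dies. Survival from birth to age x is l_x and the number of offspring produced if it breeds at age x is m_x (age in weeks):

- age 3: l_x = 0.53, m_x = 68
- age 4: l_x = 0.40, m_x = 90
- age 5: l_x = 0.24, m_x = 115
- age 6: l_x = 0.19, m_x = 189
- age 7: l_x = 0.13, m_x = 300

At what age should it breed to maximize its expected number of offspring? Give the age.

Expected offspring if breeding at age x = l_x × m_x:
  age 3: 0.53 × 68 = 36.040
  age 4: 0.40 × 90 = 36.000
  age 5: 0.24 × 115 = 27.600
  age 6: 0.19 × 189 = 35.910
  age 7: 0.13 × 300 = 39.000
Maximum at age 7 (39.000).

7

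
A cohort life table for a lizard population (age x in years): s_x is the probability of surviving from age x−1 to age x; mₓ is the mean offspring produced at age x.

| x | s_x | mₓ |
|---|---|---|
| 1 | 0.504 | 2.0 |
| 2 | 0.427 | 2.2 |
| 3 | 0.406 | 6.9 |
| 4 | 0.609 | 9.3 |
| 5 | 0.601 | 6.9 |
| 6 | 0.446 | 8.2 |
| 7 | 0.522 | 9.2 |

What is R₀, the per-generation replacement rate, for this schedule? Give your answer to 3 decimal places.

2.985

Survivorship from birth: l_x = s_1·s_2·…·s_x.
  l_1 = 0.50400
  l_2 = 0.21521
  l_3 = 0.08737
  l_4 = 0.05321
  l_5 = 0.03198
  l_6 = 0.01426
  l_7 = 0.00745
R₀ = Σ l_x mₓ:
  age 1: 0.50400 × 2.0 = 1.0080
  age 2: 0.21521 × 2.2 = 0.4735
  age 3: 0.08737 × 6.9 = 0.6029
  age 4: 0.05321 × 9.3 = 0.4949
  age 5: 0.03198 × 6.9 = 0.2207
  age 6: 0.01426 × 8.2 = 0.1169
  age 7: 0.00745 × 9.2 = 0.0685
R₀ = 1.0080 + 0.4735 + 0.6029 + 0.4949 + 0.2207 + 0.1169 + 0.0685 = 2.9853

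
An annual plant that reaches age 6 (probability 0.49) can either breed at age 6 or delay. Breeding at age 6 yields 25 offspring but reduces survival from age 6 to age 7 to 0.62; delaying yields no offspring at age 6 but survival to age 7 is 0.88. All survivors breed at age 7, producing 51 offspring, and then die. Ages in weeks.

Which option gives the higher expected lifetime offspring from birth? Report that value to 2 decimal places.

27.74

breed at age 6: R₀ = 0.49 × (25 + 0.62 × 51) = 0.49 × 56.6200 = 27.7438
delay to age 7: R₀ = 0.49 × (0.88 × 51) = 0.49 × 44.8800 = 21.9912
Higher: breed at age 6 (27.7438).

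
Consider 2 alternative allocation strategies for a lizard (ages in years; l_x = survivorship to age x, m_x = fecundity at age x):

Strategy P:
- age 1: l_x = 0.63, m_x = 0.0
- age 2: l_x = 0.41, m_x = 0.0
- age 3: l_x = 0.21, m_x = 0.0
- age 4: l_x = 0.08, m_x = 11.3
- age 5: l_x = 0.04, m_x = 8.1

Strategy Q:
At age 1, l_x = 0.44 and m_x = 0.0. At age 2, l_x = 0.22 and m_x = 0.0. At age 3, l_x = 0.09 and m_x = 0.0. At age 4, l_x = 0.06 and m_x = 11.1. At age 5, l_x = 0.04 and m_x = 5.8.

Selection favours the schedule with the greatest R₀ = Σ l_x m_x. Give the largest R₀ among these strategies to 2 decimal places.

Strategy P: R₀ = 0.63×0.0 + 0.41×0.0 + 0.21×0.0 + 0.08×11.3 + 0.04×8.1 = 1.2280
Strategy Q: R₀ = 0.44×0.0 + 0.22×0.0 + 0.09×0.0 + 0.06×11.1 + 0.04×5.8 = 0.8980
Highest R₀: strategy P with 1.2280.

1.23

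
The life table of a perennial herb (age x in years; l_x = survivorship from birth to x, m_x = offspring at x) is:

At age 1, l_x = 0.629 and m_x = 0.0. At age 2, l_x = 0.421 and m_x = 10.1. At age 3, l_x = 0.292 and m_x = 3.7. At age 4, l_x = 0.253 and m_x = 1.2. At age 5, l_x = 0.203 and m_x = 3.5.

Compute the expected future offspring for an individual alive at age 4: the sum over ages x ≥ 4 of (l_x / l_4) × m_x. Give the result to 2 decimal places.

l_4 = 0.253. Conditional survival from age 4 to x is l_x / l_4.
  x=4: (0.253/0.253) × 1.2 = 1.2000
  x=5: (0.203/0.253) × 3.5 = 2.8083
Sum = 1.2000 + 2.8083 = 4.0083

4.01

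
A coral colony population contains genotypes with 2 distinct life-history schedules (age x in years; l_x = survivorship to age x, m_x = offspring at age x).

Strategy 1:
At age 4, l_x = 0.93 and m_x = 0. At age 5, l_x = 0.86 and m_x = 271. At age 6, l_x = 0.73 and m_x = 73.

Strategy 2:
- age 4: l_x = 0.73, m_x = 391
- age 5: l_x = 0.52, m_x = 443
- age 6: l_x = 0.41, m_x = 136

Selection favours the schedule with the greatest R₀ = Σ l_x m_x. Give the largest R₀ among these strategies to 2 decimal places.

Strategy 1: R₀ = 0.93×0 + 0.86×271 + 0.73×73 = 286.3500
Strategy 2: R₀ = 0.73×391 + 0.52×443 + 0.41×136 = 571.5500
Highest R₀: strategy 2 with 571.5500.

571.55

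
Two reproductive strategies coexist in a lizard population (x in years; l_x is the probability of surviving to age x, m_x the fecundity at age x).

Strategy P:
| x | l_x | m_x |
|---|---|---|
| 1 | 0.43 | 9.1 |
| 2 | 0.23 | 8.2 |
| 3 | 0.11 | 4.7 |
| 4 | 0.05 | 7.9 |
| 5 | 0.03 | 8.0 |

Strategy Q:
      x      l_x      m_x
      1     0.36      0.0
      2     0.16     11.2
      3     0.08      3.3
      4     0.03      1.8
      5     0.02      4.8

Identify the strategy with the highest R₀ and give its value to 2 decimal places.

Strategy P: R₀ = 0.43×9.1 + 0.23×8.2 + 0.11×4.7 + 0.05×7.9 + 0.03×8.0 = 6.9510
Strategy Q: R₀ = 0.36×0.0 + 0.16×11.2 + 0.08×3.3 + 0.03×1.8 + 0.02×4.8 = 2.2060
Highest R₀: strategy P with 6.9510.

6.95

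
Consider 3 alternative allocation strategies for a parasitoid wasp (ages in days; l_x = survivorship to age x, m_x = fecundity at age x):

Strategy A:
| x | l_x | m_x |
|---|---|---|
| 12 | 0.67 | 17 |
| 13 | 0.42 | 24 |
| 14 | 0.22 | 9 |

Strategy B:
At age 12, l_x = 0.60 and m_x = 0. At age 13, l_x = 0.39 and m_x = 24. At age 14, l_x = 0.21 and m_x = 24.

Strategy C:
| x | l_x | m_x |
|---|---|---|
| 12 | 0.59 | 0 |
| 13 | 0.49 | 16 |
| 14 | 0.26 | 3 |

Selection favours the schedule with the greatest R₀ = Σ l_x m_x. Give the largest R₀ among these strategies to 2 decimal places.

23.45

Strategy A: R₀ = 0.67×17 + 0.42×24 + 0.22×9 = 23.4500
Strategy B: R₀ = 0.60×0 + 0.39×24 + 0.21×24 = 14.4000
Strategy C: R₀ = 0.59×0 + 0.49×16 + 0.26×3 = 8.6200
Highest R₀: strategy A with 23.4500.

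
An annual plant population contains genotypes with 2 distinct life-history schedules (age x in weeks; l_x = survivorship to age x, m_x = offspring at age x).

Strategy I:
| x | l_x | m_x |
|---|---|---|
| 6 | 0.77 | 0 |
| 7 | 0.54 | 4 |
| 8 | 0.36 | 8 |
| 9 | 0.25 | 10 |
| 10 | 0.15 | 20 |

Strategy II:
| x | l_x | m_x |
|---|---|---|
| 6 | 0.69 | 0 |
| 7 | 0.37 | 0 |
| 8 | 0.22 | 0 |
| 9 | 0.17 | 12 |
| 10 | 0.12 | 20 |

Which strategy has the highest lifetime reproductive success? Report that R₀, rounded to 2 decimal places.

Strategy I: R₀ = 0.77×0 + 0.54×4 + 0.36×8 + 0.25×10 + 0.15×20 = 10.5400
Strategy II: R₀ = 0.69×0 + 0.37×0 + 0.22×0 + 0.17×12 + 0.12×20 = 4.4400
Highest R₀: strategy I with 10.5400.

10.54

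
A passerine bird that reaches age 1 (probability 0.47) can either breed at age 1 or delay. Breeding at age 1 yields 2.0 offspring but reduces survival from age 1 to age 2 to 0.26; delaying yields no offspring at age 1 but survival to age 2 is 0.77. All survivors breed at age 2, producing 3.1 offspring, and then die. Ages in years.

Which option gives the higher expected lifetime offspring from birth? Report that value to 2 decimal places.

1.32

breed at age 1: R₀ = 0.47 × (2.0 + 0.26 × 3.1) = 0.47 × 2.8060 = 1.3188
delay to age 2: R₀ = 0.47 × (0.77 × 3.1) = 0.47 × 2.3870 = 1.1219
Higher: breed at age 1 (1.3188).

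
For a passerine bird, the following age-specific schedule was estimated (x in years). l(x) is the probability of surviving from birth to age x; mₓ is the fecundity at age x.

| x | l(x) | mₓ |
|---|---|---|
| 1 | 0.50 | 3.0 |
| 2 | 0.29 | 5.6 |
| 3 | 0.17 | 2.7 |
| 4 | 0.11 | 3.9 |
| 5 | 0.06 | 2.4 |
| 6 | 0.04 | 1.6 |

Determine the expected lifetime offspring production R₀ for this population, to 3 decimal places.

R₀ = Σ l(x) mₓ:
  age 1: 0.50 × 3.0 = 1.5000
  age 2: 0.29 × 5.6 = 1.6240
  age 3: 0.17 × 2.7 = 0.4590
  age 4: 0.11 × 3.9 = 0.4290
  age 5: 0.06 × 2.4 = 0.1440
  age 6: 0.04 × 1.6 = 0.0640
R₀ = 1.5000 + 1.6240 + 0.4590 + 0.4290 + 0.1440 + 0.0640 = 4.2200

4.220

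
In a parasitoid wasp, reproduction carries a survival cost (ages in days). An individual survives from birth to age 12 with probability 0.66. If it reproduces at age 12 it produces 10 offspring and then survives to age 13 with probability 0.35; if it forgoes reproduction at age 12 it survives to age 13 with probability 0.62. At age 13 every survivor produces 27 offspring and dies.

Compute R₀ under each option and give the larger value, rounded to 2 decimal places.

breed at age 12: R₀ = 0.66 × (10 + 0.35 × 27) = 0.66 × 19.4500 = 12.8370
delay to age 13: R₀ = 0.66 × (0.62 × 27) = 0.66 × 16.7400 = 11.0484
Higher: breed at age 12 (12.8370).

12.84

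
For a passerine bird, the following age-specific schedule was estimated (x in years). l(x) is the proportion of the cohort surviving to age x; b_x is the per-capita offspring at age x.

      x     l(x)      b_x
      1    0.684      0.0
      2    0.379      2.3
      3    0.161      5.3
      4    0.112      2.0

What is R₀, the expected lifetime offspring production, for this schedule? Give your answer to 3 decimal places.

R₀ = Σ l(x) b_x:
  age 1: 0.684 × 0.0 = 0.0000
  age 2: 0.379 × 2.3 = 0.8717
  age 3: 0.161 × 5.3 = 0.8533
  age 4: 0.112 × 2.0 = 0.2240
R₀ = 0.0000 + 0.8717 + 0.8533 + 0.2240 = 1.9490

1.949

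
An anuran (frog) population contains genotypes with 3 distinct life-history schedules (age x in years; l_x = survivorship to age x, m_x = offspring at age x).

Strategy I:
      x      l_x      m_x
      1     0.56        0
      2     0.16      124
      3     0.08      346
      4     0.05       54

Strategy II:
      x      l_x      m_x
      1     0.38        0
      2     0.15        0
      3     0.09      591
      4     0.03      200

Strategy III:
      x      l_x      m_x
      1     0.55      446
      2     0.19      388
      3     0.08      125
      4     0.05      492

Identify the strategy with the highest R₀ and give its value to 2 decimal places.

Strategy I: R₀ = 0.56×0 + 0.16×124 + 0.08×346 + 0.05×54 = 50.2200
Strategy II: R₀ = 0.38×0 + 0.15×0 + 0.09×591 + 0.03×200 = 59.1900
Strategy III: R₀ = 0.55×446 + 0.19×388 + 0.08×125 + 0.05×492 = 353.6200
Highest R₀: strategy III with 353.6200.

353.62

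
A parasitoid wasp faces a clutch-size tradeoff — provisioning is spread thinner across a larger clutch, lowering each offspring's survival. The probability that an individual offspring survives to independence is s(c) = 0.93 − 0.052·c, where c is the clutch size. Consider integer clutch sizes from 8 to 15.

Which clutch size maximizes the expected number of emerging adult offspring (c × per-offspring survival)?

9

Expected emerging adult offspring = c × s(c):
  c=8: 8 × 0.514 = 4.112
  c=9: 9 × 0.462 = 4.158
  c=10: 10 × 0.410 = 4.100
  c=11: 11 × 0.358 = 3.938
  c=12: 12 × 0.306 = 3.672
  c=13: 13 × 0.254 = 3.302
  c=14: 14 × 0.202 = 2.828
  c=15: 15 × 0.150 = 2.250
Maximum at c = 9 (4.158 emerging adult offspring).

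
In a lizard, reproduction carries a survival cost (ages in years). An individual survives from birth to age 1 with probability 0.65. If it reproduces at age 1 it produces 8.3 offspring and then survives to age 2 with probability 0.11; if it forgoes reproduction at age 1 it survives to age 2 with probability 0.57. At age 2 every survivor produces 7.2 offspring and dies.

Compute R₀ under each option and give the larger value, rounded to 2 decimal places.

5.91

breed at age 1: R₀ = 0.65 × (8.3 + 0.11 × 7.2) = 0.65 × 9.0920 = 5.9098
delay to age 2: R₀ = 0.65 × (0.57 × 7.2) = 0.65 × 4.1040 = 2.6676
Higher: breed at age 1 (5.9098).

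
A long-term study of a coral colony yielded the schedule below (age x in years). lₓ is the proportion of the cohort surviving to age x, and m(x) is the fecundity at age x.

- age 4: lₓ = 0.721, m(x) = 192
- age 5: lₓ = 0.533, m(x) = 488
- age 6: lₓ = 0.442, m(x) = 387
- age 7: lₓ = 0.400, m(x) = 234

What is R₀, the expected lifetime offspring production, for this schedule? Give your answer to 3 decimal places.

663.190

R₀ = Σ lₓ m(x):
  age 4: 0.721 × 192 = 138.4320
  age 5: 0.533 × 488 = 260.1040
  age 6: 0.442 × 387 = 171.0540
  age 7: 0.400 × 234 = 93.6000
R₀ = 138.4320 + 260.1040 + 171.0540 + 93.6000 = 663.1900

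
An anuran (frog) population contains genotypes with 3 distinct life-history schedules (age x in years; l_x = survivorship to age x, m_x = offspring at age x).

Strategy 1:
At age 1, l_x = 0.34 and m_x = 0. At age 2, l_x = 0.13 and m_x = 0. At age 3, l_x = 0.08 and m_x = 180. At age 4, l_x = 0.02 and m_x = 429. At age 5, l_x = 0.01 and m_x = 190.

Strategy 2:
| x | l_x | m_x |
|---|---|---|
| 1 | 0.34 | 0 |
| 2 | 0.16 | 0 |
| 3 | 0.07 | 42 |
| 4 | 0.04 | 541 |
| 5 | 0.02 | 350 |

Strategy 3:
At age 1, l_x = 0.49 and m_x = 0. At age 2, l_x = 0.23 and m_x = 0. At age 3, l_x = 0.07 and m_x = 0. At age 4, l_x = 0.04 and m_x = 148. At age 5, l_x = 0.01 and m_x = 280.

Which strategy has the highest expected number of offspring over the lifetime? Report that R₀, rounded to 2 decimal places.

Strategy 1: R₀ = 0.34×0 + 0.13×0 + 0.08×180 + 0.02×429 + 0.01×190 = 24.8800
Strategy 2: R₀ = 0.34×0 + 0.16×0 + 0.07×42 + 0.04×541 + 0.02×350 = 31.5800
Strategy 3: R₀ = 0.49×0 + 0.23×0 + 0.07×0 + 0.04×148 + 0.01×280 = 8.7200
Highest R₀: strategy 2 with 31.5800.

31.58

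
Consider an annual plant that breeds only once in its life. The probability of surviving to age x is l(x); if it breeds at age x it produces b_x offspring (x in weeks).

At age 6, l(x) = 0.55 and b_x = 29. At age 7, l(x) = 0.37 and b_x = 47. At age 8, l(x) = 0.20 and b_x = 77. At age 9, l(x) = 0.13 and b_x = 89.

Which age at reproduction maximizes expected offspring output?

Expected offspring if breeding at age x = l(x) × b_x:
  age 6: 0.55 × 29 = 15.950
  age 7: 0.37 × 47 = 17.390
  age 8: 0.20 × 77 = 15.400
  age 9: 0.13 × 89 = 11.570
Maximum at age 7 (17.390).

7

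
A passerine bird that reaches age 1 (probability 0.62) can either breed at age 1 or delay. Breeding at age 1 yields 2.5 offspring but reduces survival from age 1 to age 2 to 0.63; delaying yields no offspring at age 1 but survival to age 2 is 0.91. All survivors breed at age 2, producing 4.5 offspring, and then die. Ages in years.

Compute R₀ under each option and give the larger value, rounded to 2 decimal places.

3.31

breed at age 1: R₀ = 0.62 × (2.5 + 0.63 × 4.5) = 0.62 × 5.3350 = 3.3077
delay to age 2: R₀ = 0.62 × (0.91 × 4.5) = 0.62 × 4.0950 = 2.5389
Higher: breed at age 1 (3.3077).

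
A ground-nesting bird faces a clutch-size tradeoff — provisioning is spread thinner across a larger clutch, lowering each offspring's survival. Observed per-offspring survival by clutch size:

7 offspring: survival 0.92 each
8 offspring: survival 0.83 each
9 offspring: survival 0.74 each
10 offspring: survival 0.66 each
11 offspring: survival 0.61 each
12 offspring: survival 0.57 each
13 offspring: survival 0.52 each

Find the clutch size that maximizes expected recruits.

12

Expected recruits = c × s(c):
  c=7: 7 × 0.92 = 6.440
  c=8: 8 × 0.83 = 6.640
  c=9: 9 × 0.74 = 6.660
  c=10: 10 × 0.66 = 6.600
  c=11: 11 × 0.61 = 6.710
  c=12: 12 × 0.57 = 6.840
  c=13: 13 × 0.52 = 6.760
Maximum at c = 12 (6.840 recruits).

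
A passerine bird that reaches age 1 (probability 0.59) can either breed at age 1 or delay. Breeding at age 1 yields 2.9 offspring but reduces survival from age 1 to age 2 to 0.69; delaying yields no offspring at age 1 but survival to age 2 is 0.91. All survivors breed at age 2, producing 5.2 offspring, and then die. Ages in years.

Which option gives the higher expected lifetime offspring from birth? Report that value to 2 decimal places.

breed at age 1: R₀ = 0.59 × (2.9 + 0.69 × 5.2) = 0.59 × 6.4880 = 3.8279
delay to age 2: R₀ = 0.59 × (0.91 × 5.2) = 0.59 × 4.7320 = 2.7919
Higher: breed at age 1 (3.8279).

3.83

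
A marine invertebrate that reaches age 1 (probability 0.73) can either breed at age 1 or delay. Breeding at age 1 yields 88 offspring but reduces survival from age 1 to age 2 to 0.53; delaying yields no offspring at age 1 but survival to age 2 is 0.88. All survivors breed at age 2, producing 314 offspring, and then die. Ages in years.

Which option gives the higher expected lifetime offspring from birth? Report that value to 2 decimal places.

201.71

breed at age 1: R₀ = 0.73 × (88 + 0.53 × 314) = 0.73 × 254.4200 = 185.7266
delay to age 2: R₀ = 0.73 × (0.88 × 314) = 0.73 × 276.3200 = 201.7136
Higher: delay to age 2 (201.7136).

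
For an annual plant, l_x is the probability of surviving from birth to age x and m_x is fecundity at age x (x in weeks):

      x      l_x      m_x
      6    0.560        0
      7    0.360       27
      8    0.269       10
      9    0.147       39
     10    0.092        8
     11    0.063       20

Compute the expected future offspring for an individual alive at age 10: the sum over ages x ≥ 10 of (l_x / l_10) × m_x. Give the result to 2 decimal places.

21.70

l_10 = 0.092. Conditional survival from age 10 to x is l_x / l_10.
  x=10: (0.092/0.092) × 8 = 8.0000
  x=11: (0.063/0.092) × 20 = 13.6957
Sum = 8.0000 + 13.6957 = 21.6957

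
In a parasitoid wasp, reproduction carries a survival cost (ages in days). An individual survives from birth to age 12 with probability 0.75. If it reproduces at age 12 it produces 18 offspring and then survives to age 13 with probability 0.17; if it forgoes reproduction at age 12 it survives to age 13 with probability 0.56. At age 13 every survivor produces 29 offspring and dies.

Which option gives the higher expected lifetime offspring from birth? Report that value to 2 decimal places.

17.20

breed at age 12: R₀ = 0.75 × (18 + 0.17 × 29) = 0.75 × 22.9300 = 17.1975
delay to age 13: R₀ = 0.75 × (0.56 × 29) = 0.75 × 16.2400 = 12.1800
Higher: breed at age 12 (17.1975).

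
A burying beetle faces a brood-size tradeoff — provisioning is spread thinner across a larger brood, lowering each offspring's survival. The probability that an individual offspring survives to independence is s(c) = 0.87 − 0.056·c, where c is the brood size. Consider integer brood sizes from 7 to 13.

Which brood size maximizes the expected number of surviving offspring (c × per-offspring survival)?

8

Expected surviving offspring = c × s(c):
  c=7: 7 × 0.478 = 3.346
  c=8: 8 × 0.422 = 3.376
  c=9: 9 × 0.366 = 3.294
  c=10: 10 × 0.310 = 3.100
  c=11: 11 × 0.254 = 2.794
  c=12: 12 × 0.198 = 2.376
  c=13: 13 × 0.142 = 1.846
Maximum at c = 8 (3.376 surviving offspring).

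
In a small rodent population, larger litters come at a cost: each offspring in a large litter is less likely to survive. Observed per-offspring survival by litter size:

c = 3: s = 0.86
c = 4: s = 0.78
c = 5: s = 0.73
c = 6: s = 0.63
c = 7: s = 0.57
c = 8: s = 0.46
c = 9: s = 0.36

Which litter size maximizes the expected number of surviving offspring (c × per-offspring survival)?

Expected surviving offspring = c × s(c):
  c=3: 3 × 0.86 = 2.580
  c=4: 4 × 0.78 = 3.120
  c=5: 5 × 0.73 = 3.650
  c=6: 6 × 0.63 = 3.780
  c=7: 7 × 0.57 = 3.990
  c=8: 8 × 0.46 = 3.680
  c=9: 9 × 0.36 = 3.240
Maximum at c = 7 (3.990 surviving offspring).

7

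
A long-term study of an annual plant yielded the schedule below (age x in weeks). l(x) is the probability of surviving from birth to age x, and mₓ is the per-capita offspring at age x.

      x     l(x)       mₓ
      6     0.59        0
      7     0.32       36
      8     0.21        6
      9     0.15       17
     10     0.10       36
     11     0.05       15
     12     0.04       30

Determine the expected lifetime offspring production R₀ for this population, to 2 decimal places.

R₀ = Σ l(x) mₓ:
  age 6: 0.59 × 0 = 0.0000
  age 7: 0.32 × 36 = 11.5200
  age 8: 0.21 × 6 = 1.2600
  age 9: 0.15 × 17 = 2.5500
  age 10: 0.10 × 36 = 3.6000
  age 11: 0.05 × 15 = 0.7500
  age 12: 0.04 × 30 = 1.2000
R₀ = 0.0000 + 11.5200 + 1.2600 + 2.5500 + 3.6000 + 0.7500 + 1.2000 = 20.8800

20.88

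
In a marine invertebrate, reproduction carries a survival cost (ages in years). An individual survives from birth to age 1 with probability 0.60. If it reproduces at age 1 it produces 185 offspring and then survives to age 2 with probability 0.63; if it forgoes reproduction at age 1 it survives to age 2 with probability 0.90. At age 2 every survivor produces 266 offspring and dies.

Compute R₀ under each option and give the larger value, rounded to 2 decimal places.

breed at age 1: R₀ = 0.60 × (185 + 0.63 × 266) = 0.60 × 352.5800 = 211.5480
delay to age 2: R₀ = 0.60 × (0.90 × 266) = 0.60 × 239.4000 = 143.6400
Higher: breed at age 1 (211.5480).

211.55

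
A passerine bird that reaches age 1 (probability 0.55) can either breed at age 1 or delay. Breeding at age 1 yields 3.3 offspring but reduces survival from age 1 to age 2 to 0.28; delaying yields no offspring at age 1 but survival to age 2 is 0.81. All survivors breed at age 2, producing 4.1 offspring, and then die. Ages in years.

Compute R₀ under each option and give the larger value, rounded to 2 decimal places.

breed at age 1: R₀ = 0.55 × (3.3 + 0.28 × 4.1) = 0.55 × 4.4480 = 2.4464
delay to age 2: R₀ = 0.55 × (0.81 × 4.1) = 0.55 × 3.3210 = 1.8265
Higher: breed at age 1 (2.4464).

2.45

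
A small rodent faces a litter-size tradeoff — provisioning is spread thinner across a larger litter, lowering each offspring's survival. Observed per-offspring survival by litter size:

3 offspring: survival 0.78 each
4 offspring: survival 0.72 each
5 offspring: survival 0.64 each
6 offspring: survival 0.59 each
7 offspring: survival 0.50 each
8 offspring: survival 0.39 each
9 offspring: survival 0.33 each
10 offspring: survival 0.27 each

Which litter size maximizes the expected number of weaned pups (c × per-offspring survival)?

Expected weaned pups = c × s(c):
  c=3: 3 × 0.78 = 2.340
  c=4: 4 × 0.72 = 2.880
  c=5: 5 × 0.64 = 3.200
  c=6: 6 × 0.59 = 3.540
  c=7: 7 × 0.50 = 3.500
  c=8: 8 × 0.39 = 3.120
  c=9: 9 × 0.33 = 2.970
  c=10: 10 × 0.27 = 2.700
Maximum at c = 6 (3.540 weaned pups).

6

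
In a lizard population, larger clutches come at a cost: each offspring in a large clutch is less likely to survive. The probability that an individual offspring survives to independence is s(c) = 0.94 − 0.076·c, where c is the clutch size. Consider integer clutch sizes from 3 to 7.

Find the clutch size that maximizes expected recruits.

6

Expected recruits = c × s(c):
  c=3: 3 × 0.712 = 2.136
  c=4: 4 × 0.636 = 2.544
  c=5: 5 × 0.560 = 2.800
  c=6: 6 × 0.484 = 2.904
  c=7: 7 × 0.408 = 2.856
Maximum at c = 6 (2.904 recruits).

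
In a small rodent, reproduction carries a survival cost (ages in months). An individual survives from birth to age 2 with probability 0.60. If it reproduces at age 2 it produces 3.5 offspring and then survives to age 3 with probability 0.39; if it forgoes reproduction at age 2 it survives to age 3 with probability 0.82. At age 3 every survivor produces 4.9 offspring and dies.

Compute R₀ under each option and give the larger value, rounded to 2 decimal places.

3.25

breed at age 2: R₀ = 0.60 × (3.5 + 0.39 × 4.9) = 0.60 × 5.4110 = 3.2466
delay to age 3: R₀ = 0.60 × (0.82 × 4.9) = 0.60 × 4.0180 = 2.4108
Higher: breed at age 2 (3.2466).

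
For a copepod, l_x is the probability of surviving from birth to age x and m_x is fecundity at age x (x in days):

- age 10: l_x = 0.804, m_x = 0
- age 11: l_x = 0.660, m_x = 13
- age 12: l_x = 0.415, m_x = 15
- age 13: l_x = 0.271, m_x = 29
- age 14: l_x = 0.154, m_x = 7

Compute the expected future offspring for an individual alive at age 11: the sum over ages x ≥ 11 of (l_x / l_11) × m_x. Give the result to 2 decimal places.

l_11 = 0.660. Conditional survival from age 11 to x is l_x / l_11.
  x=11: (0.660/0.660) × 13 = 13.0000
  x=12: (0.415/0.660) × 15 = 9.4318
  x=13: (0.271/0.660) × 29 = 11.9076
  x=14: (0.154/0.660) × 7 = 1.6333
Sum = 13.0000 + 9.4318 + 11.9076 + 1.6333 = 35.9727

35.97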